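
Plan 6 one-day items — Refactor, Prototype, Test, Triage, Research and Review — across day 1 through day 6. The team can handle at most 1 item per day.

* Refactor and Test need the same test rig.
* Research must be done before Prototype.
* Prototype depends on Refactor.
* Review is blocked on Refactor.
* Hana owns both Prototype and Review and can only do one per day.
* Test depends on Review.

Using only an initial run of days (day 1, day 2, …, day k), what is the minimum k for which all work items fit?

6

The precedence chain requires at least 3 distinct days.
With at most 1 per day and 6 work items, at least 6 days are needed.
6 works (last occupied day: day 6): for example Review -> day 4, Research -> day 2, Test -> day 5, Refactor -> day 1, Triage -> day 6, Prototype -> day 3.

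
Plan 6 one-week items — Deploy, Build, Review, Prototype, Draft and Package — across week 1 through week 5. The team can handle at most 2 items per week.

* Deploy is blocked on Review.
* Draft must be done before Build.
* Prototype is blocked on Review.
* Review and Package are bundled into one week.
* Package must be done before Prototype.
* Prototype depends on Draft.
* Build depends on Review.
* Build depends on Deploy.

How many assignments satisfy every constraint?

Splitting on Deploy: it can be week 2 (14), week 3 (22), week 4 (17). Listing each branch's schedules as (Build, Review, Prototype, Draft, Package) by week number:
Deploy=week 2: (3,1,3,2,1) (3,1,4,2,1) (3,1,5,2,1) (4,1,3,2,1) (4,1,4,2,1) (4,1,4,3,1) (4,1,5,2,1) (4,1,5,3,1) (5,1,3,2,1) (5,1,4,2,1) (5,1,4,3,1) (5,1,5,2,1) (5,1,5,3,1) (5,1,5,4,1) — 14.
Deploy=week 3: (4,1,3,2,1) (4,1,4,2,1) (4,1,4,3,1) (4,1,5,2,1) (4,1,5,3,1) (4,2,3,1,2) (4,2,4,1,2) (4,2,4,3,2) (4,2,5,1,2) (4,2,5,3,2) (5,1,3,2,1) (5,1,4,2,1) (5,1,4,3,1) (5,1,5,2,1) (5,1,5,3,1) (5,1,5,4,1) (5,2,3,1,2) (5,2,4,1,2) (5,2,4,3,2) (5,2,5,1,2) (5,2,5,3,2) (5,2,5,4,2) — 22.
Deploy=week 4: (5,1,3,2,1) (5,1,4,2,1) (5,1,4,3,1) (5,1,5,2,1) (5,1,5,3,1) (5,1,5,4,1) (5,2,3,1,2) (5,2,4,1,2) (5,2,4,3,2) (5,2,5,1,2) (5,2,5,3,2) (5,2,5,4,2) (5,3,4,1,3) (5,3,4,2,3) (5,3,5,1,3) (5,3,5,2,3) (5,3,5,4,3) — 17.
Summing: 14 + 22 + 17 = 53.

53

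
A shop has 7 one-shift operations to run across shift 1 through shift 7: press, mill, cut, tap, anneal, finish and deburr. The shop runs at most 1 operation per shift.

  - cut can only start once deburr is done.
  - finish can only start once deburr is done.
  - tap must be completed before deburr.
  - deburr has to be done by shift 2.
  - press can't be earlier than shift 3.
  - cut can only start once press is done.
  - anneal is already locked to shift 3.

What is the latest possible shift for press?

Press is available from shift 3; downstream work caps press at shift 6.
press at shift 6 is achievable: deburr in shift 2, mill in shift 5, press in shift 6, cut in shift 7, tap in shift 1, finish in shift 4, anneal in shift 3.

shift 6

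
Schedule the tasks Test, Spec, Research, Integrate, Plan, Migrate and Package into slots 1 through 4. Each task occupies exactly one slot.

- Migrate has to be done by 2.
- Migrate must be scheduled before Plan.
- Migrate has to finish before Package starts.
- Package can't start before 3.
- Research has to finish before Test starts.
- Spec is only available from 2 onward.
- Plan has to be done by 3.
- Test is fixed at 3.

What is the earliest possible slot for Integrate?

1

Integrate at 1 is achievable: Package=3, Test=3, Spec=2, Migrate=1, Plan=2, Integrate=1, Research=1.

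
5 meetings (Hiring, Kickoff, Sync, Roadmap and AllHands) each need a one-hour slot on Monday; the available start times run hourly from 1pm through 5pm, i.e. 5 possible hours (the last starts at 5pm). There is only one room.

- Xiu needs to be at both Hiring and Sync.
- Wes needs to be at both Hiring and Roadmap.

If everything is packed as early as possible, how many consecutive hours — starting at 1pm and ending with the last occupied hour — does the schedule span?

With at most 1 per hour and 5 meetings, at least 5 hours are needed.
5 works (last occupied hour: 5pm): for example Roadmap in 4pm; Kickoff in 2pm; Hiring in 1pm; Sync in 3pm; AllHands in 5pm.

5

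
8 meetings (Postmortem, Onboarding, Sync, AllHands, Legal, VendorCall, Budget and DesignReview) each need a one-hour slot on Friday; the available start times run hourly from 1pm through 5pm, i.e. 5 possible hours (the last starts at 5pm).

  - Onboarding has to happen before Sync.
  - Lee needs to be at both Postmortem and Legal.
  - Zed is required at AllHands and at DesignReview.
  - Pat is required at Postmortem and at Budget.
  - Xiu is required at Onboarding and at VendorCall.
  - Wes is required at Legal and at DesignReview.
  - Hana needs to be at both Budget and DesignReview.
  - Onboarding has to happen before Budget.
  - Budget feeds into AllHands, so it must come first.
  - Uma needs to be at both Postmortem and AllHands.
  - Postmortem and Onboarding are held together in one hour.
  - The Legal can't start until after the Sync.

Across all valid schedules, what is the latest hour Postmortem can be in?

3pm

Postmortem must be in the same hour as Onboarding, which can't be after 3pm, so Postmortem is at most 3pm.
Postmortem at 3pm is achievable: VendorCall -> 1pm; Legal -> 5pm; Budget -> 4pm; AllHands -> 5pm; DesignReview -> 1pm; Postmortem -> 3pm; Sync -> 4pm; Onboarding -> 3pm.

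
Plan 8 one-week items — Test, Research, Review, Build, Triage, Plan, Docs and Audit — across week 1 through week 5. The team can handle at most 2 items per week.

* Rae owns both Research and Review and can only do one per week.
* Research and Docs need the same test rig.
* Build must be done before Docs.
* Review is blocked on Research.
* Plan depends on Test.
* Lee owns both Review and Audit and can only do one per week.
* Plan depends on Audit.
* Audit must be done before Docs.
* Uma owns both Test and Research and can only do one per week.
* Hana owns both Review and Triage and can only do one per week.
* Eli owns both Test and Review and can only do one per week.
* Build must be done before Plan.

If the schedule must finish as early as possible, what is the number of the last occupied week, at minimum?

The precedence chain requires at least 2 distinct weeks.
With at most 2 per week and 8 tasks, at least 4 weeks are needed.
4 works (last occupied week: week 4): for example Test -> week 2; Audit -> week 1; Research -> week 3; Build -> week 1; Plan -> week 3; Docs -> week 4; Triage -> week 2; Review -> week 4.

week 4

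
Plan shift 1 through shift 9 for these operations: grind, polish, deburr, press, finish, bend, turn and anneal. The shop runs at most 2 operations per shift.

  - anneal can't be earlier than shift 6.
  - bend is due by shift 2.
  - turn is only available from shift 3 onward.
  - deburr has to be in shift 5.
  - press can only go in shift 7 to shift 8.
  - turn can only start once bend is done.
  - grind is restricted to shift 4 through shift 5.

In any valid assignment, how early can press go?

shift 7

Press is available from shift 7; press's own window allows nothing later than shift 8.
press at shift 7 is achievable: bend in shift 1; anneal in shift 6; press in shift 7; polish in shift 1; grind in shift 4; turn in shift 3; deburr in shift 5; finish in shift 2.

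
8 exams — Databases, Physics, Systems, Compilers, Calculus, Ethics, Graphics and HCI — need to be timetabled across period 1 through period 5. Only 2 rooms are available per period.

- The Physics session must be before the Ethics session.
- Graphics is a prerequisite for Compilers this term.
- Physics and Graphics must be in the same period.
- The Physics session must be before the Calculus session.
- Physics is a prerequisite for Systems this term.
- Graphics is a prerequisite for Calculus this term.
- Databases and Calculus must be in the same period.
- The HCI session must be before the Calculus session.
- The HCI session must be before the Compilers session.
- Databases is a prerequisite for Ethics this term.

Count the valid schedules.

27

Splitting on Databases: it can be period 3 (16), period 4 (11). Listing each branch's schedules as (Physics, Systems, Compilers, Calculus, Ethics, Graphics, HCI) by period number:
Databases=period 3: (1,2,4,3,4,1,2) (1,2,4,3,5,1,2) (1,2,5,3,4,1,2) (1,2,5,3,5,1,2) (1,4,4,3,5,1,2) (1,4,5,3,4,1,2) (1,4,5,3,5,1,2) (1,5,4,3,4,1,2) (1,5,4,3,5,1,2) (1,5,5,3,4,1,2) (2,4,4,3,5,2,1) (2,4,5,3,4,2,1) (2,4,5,3,5,2,1) (2,5,4,3,4,2,1) (2,5,4,3,5,2,1) (2,5,5,3,4,2,1) — 16.
Databases=period 4: (1,2,3,4,5,1,2) (1,2,5,4,5,1,2) (1,2,5,4,5,1,3) (1,3,3,4,5,1,2) (1,3,5,4,5,1,2) (1,3,5,4,5,1,3) (1,5,3,4,5,1,2) (2,3,3,4,5,2,1) (2,3,5,4,5,2,1) (2,3,5,4,5,2,3) (2,5,3,4,5,2,1) — 11.
Summing: 16 + 11 = 27.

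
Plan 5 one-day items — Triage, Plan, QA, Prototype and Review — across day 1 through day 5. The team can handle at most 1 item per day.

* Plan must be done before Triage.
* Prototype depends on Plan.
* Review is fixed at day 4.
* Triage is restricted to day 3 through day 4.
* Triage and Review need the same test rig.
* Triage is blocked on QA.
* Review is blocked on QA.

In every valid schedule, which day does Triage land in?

Triage's window is day 3–day 4.
Review is fixed at day 4, and Triage can't share a day with Review.
So Triage must be day 3.

day 3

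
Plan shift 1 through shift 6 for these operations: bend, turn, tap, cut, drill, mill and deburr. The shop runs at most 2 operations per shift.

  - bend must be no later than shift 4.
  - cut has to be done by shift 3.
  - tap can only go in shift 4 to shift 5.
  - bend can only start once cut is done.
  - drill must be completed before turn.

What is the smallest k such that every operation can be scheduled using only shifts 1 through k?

4 shifts

The precedence chain requires at least 2 distinct shifts.
With at most 2 per shift and 7 operations, at least 4 shifts are needed.
tap can't be placed before shift 4, so the schedule must run through at least shift 4.
4 works (last occupied shift: shift 4): for example deburr -> shift 3, drill -> shift 1, turn -> shift 2, mill -> shift 3, tap -> shift 4, bend -> shift 2, cut -> shift 1.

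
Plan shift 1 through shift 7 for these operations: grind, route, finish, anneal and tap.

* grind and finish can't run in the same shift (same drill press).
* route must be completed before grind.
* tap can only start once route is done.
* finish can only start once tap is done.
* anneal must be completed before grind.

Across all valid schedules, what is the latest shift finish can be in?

Precedence pushes finish to at least shift 3.
finish at shift 7 is achievable: anneal in shift 1; route in shift 1; finish in shift 7; grind in shift 2; tap in shift 2.

shift 7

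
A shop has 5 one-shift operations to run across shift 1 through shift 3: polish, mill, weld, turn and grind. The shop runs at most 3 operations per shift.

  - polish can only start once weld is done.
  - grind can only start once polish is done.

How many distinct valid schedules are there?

Splitting on mill: it can be shift 1 (3), shift 2 (3), shift 3 (3). Listing each branch's schedules as (polish, weld, turn, grind) by shift number:
mill=shift 1: (2,1,1,3) (2,1,2,3) (2,1,3,3) — 3.
mill=shift 2: (2,1,1,3) (2,1,2,3) (2,1,3,3) — 3.
mill=shift 3: (2,1,1,3) (2,1,2,3) (2,1,3,3) — 3.
Summing: 3 + 3 + 3 = 9.

9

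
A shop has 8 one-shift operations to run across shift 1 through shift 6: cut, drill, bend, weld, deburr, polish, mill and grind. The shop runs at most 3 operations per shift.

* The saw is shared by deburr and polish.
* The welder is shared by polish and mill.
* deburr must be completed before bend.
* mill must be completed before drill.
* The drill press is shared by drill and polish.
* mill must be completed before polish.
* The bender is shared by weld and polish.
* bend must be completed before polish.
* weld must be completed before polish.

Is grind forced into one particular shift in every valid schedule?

grind can be shift 1 (e.g. bend in shift 2; drill in shift 2; deburr in shift 1; polish in shift 3; weld in shift 2; grind in shift 1; cut in shift 3; mill in shift 1) or shift 2 (e.g. grind in shift 2; deburr in shift 1; cut in shift 3; bend in shift 2; drill in shift 2; weld in shift 1; polish in shift 3; mill in shift 1).

No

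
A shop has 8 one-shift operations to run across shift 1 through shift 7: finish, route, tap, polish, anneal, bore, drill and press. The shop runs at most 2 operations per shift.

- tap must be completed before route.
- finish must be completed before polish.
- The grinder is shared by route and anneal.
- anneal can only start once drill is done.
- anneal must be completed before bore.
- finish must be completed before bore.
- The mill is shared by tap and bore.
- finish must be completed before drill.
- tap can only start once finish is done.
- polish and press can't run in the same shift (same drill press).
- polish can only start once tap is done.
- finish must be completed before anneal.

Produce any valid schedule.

drill=shift 2; press=shift 1; anneal=shift 3; bore=shift 4; tap=shift 2; route=shift 4; polish=shift 3; finish=shift 1

Checking: anneal(shift 3) before bore(shift 4); finish(shift 1) before polish(shift 3); drill(shift 2) before anneal(shift 3); finish(shift 1) before drill(shift 2); finish(shift 1) before anneal(shift 3); finish(shift 1) before bore(shift 4); tap(shift 2) before polish(shift 3); finish(shift 1) before tap(shift 2); tap(shift 2) before route(shift 4); route(shift 4) != anneal(shift 3); tap(shift 2) != bore(shift 4); polish(shift 3) != press(shift 1); max 2 per shift (cap 2).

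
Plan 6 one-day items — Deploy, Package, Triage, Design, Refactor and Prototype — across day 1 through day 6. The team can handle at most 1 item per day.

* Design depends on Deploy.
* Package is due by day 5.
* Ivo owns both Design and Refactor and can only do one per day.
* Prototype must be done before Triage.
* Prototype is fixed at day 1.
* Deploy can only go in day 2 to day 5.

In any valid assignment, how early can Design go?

Precedence pushes Design to at least day 3.
Design at day 3 is achievable: Package=day 4; Deploy=day 2; Refactor=day 6; Triage=day 5; Design=day 3; Prototype=day 1.

day 3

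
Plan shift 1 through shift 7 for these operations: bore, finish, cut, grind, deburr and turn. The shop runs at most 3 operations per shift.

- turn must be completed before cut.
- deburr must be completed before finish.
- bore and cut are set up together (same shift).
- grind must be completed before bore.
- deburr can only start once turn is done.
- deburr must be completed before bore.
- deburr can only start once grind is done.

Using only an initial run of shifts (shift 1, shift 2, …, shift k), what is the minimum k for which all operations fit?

The precedence chain requires at least 3 distinct shifts.
With at most 3 per shift and 6 operations, at least 2 shifts are needed.
3 works (last occupied shift: shift 3): for example cut -> shift 3; bore -> shift 3; finish -> shift 3; deburr -> shift 2; grind -> shift 1; turn -> shift 1.

3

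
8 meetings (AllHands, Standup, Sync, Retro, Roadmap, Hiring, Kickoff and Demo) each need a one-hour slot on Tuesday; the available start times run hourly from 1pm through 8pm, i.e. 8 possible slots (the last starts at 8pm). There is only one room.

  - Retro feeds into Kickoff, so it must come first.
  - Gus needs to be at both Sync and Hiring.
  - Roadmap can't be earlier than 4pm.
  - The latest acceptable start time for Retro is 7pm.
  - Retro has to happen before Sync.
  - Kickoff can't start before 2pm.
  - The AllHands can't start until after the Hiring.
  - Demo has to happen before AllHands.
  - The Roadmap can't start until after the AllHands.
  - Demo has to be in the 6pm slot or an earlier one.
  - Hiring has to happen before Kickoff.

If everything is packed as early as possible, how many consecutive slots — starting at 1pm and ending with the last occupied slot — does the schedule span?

The precedence chain requires at least 3 distinct slots.
With at most 1 per slot and 8 meetings, at least 8 slots are needed.
Roadmap can't be placed before 4pm — that is slot 4 counting from 1pm — so the schedule must run through at least 4 slots.
8 works (last occupied slot: 8pm): for example AllHands in 3pm; Sync in 7pm; Retro in 5pm; Demo in 1pm; Kickoff in 6pm; Standup in 8pm; Hiring in 2pm; Roadmap in 4pm.

8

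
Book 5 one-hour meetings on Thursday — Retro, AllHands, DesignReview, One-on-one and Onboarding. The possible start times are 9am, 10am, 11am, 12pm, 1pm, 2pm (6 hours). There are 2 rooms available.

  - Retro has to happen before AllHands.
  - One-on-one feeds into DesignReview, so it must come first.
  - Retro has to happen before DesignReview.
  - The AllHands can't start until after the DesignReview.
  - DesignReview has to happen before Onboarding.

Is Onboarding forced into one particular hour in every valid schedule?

No

Onboarding can be 11am (e.g. DesignReview in 10am; AllHands in 11am; One-on-one in 9am; Onboarding in 11am; Retro in 9am) or 12pm (e.g. DesignReview in 10am; AllHands in 11am; Onboarding in 12pm; One-on-one in 9am; Retro in 9am).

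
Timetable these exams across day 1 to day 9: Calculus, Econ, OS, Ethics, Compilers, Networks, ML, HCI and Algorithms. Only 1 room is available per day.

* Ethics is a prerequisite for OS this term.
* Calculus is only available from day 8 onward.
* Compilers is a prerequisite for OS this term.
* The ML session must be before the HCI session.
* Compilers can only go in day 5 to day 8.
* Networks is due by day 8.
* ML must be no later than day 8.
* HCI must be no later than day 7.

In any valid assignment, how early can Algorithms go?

Algorithms at day 1 is achievable: Calculus=day 8, Econ=day 9, HCI=day 3, OS=day 7, Networks=day 4, Algorithms=day 1, Compilers=day 5, Ethics=day 6, ML=day 2.

day 1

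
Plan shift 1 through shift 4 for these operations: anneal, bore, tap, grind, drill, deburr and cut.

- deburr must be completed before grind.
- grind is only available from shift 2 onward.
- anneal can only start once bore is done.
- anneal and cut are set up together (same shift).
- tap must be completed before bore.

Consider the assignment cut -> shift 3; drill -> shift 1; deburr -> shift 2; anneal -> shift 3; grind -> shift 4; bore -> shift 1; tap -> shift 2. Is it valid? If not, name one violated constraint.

grind is only available from shift 2 onward — holds.
anneal and cut are set up together (same shift) — holds.
tap must be completed before bore — violated.
deburr must be completed before grind — holds.
anneal can only start once bore is done — holds.

Invalid. tap must be completed before bore.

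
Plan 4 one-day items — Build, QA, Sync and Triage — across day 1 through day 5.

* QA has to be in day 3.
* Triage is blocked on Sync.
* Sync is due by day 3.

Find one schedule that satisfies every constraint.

Triage in day 2; Build in day 1; Sync in day 1; QA in day 3

Checking: Sync(day 1) before Triage(day 2); QA=day 3 in [day 3,day 3]; Sync=day 1 in [day 1,day 3].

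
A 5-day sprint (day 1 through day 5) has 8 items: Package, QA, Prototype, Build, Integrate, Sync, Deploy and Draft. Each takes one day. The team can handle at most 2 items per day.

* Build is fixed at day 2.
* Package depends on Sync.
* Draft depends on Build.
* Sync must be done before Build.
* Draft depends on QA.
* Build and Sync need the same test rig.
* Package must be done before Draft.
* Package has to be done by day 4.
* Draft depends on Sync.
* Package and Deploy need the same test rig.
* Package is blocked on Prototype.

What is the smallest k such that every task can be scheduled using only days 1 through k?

The precedence chain requires at least 3 distinct days.
With at most 2 per day and 8 tasks, at least 4 days are needed.
4 works (last occupied day: day 4): for example Prototype=day 1, Package=day 2, QA=day 3, Sync=day 1, Draft=day 4, Deploy=day 4, Integrate=day 3, Build=day 2.

4 days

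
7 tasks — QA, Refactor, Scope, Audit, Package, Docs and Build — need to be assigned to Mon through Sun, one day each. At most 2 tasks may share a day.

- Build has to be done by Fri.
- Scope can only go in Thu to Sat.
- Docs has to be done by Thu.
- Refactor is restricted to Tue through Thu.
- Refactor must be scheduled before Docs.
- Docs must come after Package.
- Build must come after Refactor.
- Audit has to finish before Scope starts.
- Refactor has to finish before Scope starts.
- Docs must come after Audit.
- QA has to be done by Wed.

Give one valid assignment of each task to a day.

QA in Mon, Package in Tue, Refactor in Tue, Docs in Wed, Scope in Thu, Build in Wed, Audit in Mon

Checking: Package(Tue) before Docs(Wed); Refactor(Tue) before Build(Wed); Refactor(Tue) before Docs(Wed); Audit(Mon) before Docs(Wed); Audit(Mon) before Scope(Thu); Refactor(Tue) before Scope(Thu); Build=Wed in [Mon,Fri]; Docs=Wed in [Mon,Thu]; QA=Mon in [Mon,Wed]; Refactor=Tue in [Tue,Thu]; Scope=Thu in [Thu,Sat]; max 2 per day (cap 2).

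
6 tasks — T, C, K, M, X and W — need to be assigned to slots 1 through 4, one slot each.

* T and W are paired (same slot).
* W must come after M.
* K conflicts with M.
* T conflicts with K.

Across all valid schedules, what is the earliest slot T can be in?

T must be in the same slot as W, which can't be before 2, so T is at least 2.
T at 2 is achievable: C in 1; K in 3; T in 2; X in 1; M in 1; W in 2.

2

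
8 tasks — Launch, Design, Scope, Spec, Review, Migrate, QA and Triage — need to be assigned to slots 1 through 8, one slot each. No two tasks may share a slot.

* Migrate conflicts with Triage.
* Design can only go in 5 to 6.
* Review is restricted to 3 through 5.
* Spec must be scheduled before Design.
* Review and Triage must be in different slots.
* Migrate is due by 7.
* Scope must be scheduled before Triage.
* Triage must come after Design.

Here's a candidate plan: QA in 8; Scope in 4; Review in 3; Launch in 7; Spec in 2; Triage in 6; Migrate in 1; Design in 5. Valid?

Migrate conflicts with Triage — holds.
No two tasks may share a slot — holds.
Review is restricted to 3 through 5 — holds.
Migrate is due by 7 — holds.
Triage must come after Design — holds.
Design can only go in 5 to 6 — holds.
Spec must be scheduled before Design — holds.
Scope must be scheduled before Triage — holds.
Review and Triage must be in different slots — holds.

Yes, all constraints hold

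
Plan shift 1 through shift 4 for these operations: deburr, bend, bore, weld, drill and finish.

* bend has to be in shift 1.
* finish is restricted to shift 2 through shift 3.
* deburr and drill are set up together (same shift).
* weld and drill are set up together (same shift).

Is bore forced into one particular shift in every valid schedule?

bore can be shift 1 (e.g. weld=shift 1, finish=shift 2, deburr=shift 1, bore=shift 1, drill=shift 1, bend=shift 1) or shift 2 (e.g. deburr in shift 1; bore in shift 2; finish in shift 2; drill in shift 1; bend in shift 1; weld in shift 1).

No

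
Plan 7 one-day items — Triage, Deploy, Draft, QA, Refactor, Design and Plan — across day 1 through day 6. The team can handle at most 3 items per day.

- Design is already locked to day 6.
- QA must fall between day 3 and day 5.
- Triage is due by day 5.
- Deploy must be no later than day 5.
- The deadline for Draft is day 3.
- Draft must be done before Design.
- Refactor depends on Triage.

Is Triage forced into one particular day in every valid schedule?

Triage can be day 1 (e.g. Draft -> day 1, Design -> day 6, Deploy -> day 1, Plan -> day 2, QA -> day 3, Refactor -> day 2, Triage -> day 1) or day 2 (e.g. Plan -> day 1; Deploy -> day 1; Refactor -> day 3; Triage -> day 2; QA -> day 3; Draft -> day 1; Design -> day 6).

No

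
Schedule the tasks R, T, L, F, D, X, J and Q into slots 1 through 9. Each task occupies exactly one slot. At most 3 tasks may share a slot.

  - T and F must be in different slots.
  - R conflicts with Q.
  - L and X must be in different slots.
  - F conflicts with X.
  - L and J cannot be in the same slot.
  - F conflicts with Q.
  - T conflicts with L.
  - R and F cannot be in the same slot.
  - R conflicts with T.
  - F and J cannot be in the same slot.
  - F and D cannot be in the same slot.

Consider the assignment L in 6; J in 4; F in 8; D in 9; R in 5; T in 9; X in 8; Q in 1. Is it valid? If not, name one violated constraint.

Invalid. F conflicts with X.

L and J cannot be in the same slot — holds.
L and X must be in different slots — holds.
R conflicts with Q — holds.
F and J cannot be in the same slot — holds.
T and F must be in different slots — holds.
T conflicts with L — holds.
F conflicts with X — violated.
R conflicts with T — holds.
At most 3 tasks may share a slot — holds.
R and F cannot be in the same slot — holds.
F conflicts with Q — holds.
F and D cannot be in the same slot — holds.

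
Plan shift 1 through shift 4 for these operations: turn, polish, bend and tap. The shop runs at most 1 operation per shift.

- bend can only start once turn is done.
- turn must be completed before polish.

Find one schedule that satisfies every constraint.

bend -> shift 3, turn -> shift 1, tap -> shift 4, polish -> shift 2

Checking: turn(shift 1) before bend(shift 3); turn(shift 1) before polish(shift 2); max 1 per shift (cap 1).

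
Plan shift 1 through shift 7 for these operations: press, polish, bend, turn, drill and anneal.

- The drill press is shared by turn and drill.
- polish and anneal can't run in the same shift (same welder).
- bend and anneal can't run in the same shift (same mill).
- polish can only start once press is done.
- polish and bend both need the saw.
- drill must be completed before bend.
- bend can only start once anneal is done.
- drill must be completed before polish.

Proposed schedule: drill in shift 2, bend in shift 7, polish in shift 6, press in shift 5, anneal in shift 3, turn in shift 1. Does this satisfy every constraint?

bend and anneal can't run in the same shift (same mill) — holds.
drill must be completed before bend — holds.
drill must be completed before polish — holds.
polish can only start once press is done — holds.
polish and anneal can't run in the same shift (same welder) — holds.
bend can only start once anneal is done — holds.
The drill press is shared by turn and drill — holds.
polish and bend both need the saw — holds.

Yes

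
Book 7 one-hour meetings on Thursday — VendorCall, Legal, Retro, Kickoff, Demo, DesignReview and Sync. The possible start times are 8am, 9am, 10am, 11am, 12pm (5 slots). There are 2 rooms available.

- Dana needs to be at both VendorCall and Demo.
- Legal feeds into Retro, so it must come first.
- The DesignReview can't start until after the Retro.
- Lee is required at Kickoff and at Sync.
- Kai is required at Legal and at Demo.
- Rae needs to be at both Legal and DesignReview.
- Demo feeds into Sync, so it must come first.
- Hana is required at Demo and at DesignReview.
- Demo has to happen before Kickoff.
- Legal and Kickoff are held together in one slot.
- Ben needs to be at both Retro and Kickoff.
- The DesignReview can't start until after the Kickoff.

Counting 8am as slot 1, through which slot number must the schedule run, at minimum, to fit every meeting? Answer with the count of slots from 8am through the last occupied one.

4

The precedence chain requires at least 4 distinct slots.
With at most 2 per slot and 7 meetings, at least 4 slots are needed.
4 works (last occupied slot: 11am): for example Kickoff in 9am; Sync in 10am; Legal in 9am; Demo in 8am; Retro in 10am; VendorCall in 11am; DesignReview in 11am.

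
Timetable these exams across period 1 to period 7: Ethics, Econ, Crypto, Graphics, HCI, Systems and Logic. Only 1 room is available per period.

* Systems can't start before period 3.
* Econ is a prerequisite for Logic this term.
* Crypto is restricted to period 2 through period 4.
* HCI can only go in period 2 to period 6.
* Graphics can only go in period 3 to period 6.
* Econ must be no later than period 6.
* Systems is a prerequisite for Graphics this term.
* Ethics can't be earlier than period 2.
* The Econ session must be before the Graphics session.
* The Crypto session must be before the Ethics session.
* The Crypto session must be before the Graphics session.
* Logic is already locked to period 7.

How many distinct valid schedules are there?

Splitting on Ethics: it can be period 3 (3), period 4 (4), period 5 (5), period 6 (5). Listing each branch's schedules as (Econ, Crypto, Graphics, HCI, Systems, Logic) by period number:
Ethics=period 3: (1,2,5,6,4,7) (1,2,6,4,5,7) (1,2,6,5,4,7) — 3.
Ethics=period 4: (1,2,5,6,3,7) (1,2,6,3,5,7) (1,2,6,5,3,7) (1,3,6,2,5,7) — 4.
Ethics=period 5: (1,2,4,6,3,7) (1,2,6,3,4,7) (1,2,6,4,3,7) (1,3,6,2,4,7) (1,4,6,2,3,7) — 5.
Ethics=period 6: (1,2,4,5,3,7) (1,2,5,3,4,7) (1,2,5,4,3,7) (1,3,5,2,4,7) (1,4,5,2,3,7) — 5.
Summing: 3 + 4 + 5 + 5 = 17.

17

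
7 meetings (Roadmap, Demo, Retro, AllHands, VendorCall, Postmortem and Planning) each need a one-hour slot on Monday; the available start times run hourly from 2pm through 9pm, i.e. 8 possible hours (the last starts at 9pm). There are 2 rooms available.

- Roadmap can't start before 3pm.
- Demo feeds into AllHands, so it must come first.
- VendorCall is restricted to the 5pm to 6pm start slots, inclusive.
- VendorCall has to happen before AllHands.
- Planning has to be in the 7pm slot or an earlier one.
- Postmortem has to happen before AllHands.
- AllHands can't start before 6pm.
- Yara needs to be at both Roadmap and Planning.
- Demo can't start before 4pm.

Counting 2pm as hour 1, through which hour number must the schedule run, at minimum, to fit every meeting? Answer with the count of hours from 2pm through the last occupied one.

The precedence chain requires at least 2 distinct hours.
With at most 2 per hour and 7 meetings, at least 4 hours are needed.
AllHands can't be placed before 6pm — that is hour 5 counting from 2pm — so the schedule must run through at least 5 hours.
5 works (last occupied hour: 6pm): for example Roadmap -> 3pm; Demo -> 4pm; VendorCall -> 5pm; AllHands -> 6pm; Planning -> 4pm; Retro -> 2pm; Postmortem -> 2pm.

5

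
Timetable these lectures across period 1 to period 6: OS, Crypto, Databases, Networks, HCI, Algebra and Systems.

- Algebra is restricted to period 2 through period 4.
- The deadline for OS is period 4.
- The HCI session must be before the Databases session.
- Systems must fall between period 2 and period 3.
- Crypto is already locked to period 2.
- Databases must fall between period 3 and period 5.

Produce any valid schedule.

HCI in period 1, Crypto in period 2, Networks in period 1, Databases in period 3, Systems in period 2, Algebra in period 2, OS in period 1

Checking: HCI(period 1) before Databases(period 3); Databases=period 3 in [period 3,period 5]; OS=period 1 in [period 1,period 4]; Crypto=period 2 in [period 2,period 2]; Systems=period 2 in [period 2,period 3]; Algebra=period 2 in [period 2,period 4].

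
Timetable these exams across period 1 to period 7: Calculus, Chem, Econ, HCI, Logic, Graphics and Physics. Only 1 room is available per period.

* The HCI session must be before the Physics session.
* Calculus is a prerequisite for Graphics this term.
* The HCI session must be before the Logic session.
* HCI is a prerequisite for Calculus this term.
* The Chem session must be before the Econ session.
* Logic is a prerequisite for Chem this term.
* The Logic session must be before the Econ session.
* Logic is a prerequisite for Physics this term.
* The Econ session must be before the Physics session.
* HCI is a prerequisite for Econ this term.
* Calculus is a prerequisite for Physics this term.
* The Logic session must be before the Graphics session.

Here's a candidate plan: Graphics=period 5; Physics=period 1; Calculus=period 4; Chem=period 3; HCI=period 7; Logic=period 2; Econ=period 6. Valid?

Only 1 room is available per period — holds.
Logic is a prerequisite for Physics this term — violated.
The Logic session must be before the Econ session — holds.
HCI is a prerequisite for Econ this term — violated.
The Logic session must be before the Graphics session — holds.
The HCI session must be before the Logic session — violated.
HCI is a prerequisite for Calculus this term — violated.
Calculus is a prerequisite for Graphics this term — holds.
The HCI session must be before the Physics session — violated.
Calculus is a prerequisite for Physics this term — violated.
The Econ session must be before the Physics session — violated.
Logic is a prerequisite for Chem this term — holds.
The Chem session must be before the Econ session — holds.

Invalid. The HCI session must be before the Physics session.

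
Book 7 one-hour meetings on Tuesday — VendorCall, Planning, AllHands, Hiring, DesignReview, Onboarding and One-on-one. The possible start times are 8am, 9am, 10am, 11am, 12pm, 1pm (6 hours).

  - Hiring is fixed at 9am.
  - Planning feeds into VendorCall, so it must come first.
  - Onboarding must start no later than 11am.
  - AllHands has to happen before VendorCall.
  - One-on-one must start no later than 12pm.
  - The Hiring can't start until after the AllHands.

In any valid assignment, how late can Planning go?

Downstream work caps Planning at 12pm.
Planning at 12pm is achievable: Onboarding in 8am; Hiring in 9am; DesignReview in 8am; Planning in 12pm; One-on-one in 8am; VendorCall in 1pm; AllHands in 8am.

12pm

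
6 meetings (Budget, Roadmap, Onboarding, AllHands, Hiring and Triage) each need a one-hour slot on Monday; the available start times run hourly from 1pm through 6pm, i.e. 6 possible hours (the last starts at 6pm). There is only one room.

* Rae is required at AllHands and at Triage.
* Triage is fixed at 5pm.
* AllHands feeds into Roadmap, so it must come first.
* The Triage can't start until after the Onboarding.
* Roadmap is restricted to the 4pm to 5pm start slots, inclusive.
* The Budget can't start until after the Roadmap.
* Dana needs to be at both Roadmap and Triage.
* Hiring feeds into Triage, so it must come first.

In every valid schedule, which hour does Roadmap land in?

Roadmap's window is 4pm–5pm.
Triage is fixed at 5pm, and Roadmap can't share a hour with Triage.
So Roadmap must be 4pm.

4pm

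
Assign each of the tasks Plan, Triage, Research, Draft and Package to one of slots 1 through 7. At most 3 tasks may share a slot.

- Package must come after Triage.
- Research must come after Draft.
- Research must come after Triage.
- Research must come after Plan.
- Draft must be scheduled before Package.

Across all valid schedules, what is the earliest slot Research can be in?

2

Precedence pushes Research to at least 2.
Research at 2 is achievable: Package in 2, Research in 2, Plan in 1, Draft in 1, Triage in 1.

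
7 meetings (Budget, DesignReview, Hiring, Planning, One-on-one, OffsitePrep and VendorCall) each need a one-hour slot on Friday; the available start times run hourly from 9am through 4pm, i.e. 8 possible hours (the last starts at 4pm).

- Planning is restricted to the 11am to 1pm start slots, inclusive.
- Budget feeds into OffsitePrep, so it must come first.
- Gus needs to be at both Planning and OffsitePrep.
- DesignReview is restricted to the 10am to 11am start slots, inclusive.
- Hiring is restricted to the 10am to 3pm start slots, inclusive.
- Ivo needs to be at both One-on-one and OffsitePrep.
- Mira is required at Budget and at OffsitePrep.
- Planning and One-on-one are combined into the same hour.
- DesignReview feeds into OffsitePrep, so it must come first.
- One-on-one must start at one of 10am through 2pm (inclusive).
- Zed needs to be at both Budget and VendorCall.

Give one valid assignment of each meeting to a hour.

DesignReview in 10am; Budget in 9am; Planning in 11am; VendorCall in 10am; OffsitePrep in 12pm; One-on-one in 11am; Hiring in 10am

Checking: DesignReview(10am) before OffsitePrep(12pm); Budget(9am) before OffsitePrep(12pm); Planning(11am) != OffsitePrep(12pm); Budget(9am) != OffsitePrep(12pm); One-on-one(11am) != OffsitePrep(12pm); Budget(9am) != VendorCall(10am); Planning = One-on-one = 11am; Hiring=10am in [10am,3pm]; Planning=11am in [11am,1pm]; One-on-one=11am in [10am,2pm]; DesignReview=10am in [10am,11am].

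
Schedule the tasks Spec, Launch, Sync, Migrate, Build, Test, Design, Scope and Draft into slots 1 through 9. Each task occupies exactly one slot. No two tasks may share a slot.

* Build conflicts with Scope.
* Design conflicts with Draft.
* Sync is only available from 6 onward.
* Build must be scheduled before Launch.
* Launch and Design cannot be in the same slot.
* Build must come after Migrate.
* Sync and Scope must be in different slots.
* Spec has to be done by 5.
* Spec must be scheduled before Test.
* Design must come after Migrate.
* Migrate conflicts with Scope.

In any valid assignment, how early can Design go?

2

Precedence pushes Design to at least 2.
Design at 2 is achievable: Migrate=1; Scope=8; Launch=5; Sync=6; Build=4; Test=7; Design=2; Draft=9; Spec=3.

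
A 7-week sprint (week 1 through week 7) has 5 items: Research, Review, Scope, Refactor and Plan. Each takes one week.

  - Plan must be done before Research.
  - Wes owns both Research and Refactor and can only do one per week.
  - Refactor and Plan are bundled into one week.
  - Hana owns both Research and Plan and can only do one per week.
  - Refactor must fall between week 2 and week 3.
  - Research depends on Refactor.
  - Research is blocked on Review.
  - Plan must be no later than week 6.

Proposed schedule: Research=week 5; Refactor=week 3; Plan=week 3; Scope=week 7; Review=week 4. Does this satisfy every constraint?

Wes owns both Research and Refactor and can only do one per week — holds.
Research is blocked on Review — holds.
Refactor and Plan are bundled into one week — holds.
Hana owns both Research and Plan and can only do one per week — holds.
Refactor must fall between week 2 and week 3 — holds.
Plan must be done before Research — holds.
Research depends on Refactor — holds.
Plan must be no later than week 6 — holds.

Valid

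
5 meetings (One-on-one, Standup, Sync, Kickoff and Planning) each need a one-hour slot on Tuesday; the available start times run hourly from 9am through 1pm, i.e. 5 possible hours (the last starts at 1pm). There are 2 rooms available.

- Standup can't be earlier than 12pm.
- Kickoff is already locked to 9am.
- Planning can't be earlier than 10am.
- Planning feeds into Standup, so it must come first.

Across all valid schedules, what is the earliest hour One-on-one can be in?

One-on-one at 9am is achievable: Standup -> 12pm; Sync -> 10am; Kickoff -> 9am; One-on-one -> 9am; Planning -> 10am.

9am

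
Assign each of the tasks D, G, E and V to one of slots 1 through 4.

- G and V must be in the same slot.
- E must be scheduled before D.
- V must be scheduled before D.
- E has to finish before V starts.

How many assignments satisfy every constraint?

4

Enumerating: E -> 1, V -> 2, G -> 2, D -> 3 | G -> 2, E -> 1, V -> 2, D -> 4 | G=3; E=1; V=3; D=4 | D in 4; V in 3; G in 3; E in 2.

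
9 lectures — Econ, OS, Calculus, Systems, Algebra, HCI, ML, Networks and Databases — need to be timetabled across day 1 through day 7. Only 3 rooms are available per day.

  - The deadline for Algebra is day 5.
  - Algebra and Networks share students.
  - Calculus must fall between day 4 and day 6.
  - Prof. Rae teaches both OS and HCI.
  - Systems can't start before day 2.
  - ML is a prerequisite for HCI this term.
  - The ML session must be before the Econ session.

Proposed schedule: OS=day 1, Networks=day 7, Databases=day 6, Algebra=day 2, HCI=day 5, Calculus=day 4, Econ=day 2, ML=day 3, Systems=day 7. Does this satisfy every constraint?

Prof. Rae teaches both OS and HCI — holds.
Calculus must fall between day 4 and day 6 — holds.
Only 3 rooms are available per day — holds.
The ML session must be before the Econ session — violated.
ML is a prerequisite for HCI this term — holds.
Algebra and Networks share students — holds.
Systems can't start before day 2 — holds.
The deadline for Algebra is day 5 — holds.

No — it violates: The ML session must be before the Econ session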